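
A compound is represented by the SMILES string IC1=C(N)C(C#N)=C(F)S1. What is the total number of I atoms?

1

Scan the SMILES for I atoms (remember two-letter symbols like Cl and Br are single atoms).
Iodine count: 1.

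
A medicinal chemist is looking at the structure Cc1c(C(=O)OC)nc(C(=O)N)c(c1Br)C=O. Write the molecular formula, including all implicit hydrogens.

Walk through each heavy atom and fill implicit hydrogens from standard valence (C 4, N 3, O 2, S 2, halogen 1); for lowercase aromatic atoms, an aromatic c carries 1 H when it has two neighbours and 0 H with three, and aromatic n carries 0 H:
  atom 1: C, bond orders sum to 1 (valence 4) → 3 H
  atom 2: aromatic c, 3 neighbours → 0 H
  atom 3: aromatic c, 3 neighbours → 0 H
  atom 4: C, bond orders sum to 4 (valence 4) → 0 H
  atom 5: O, bond orders sum to 2 (valence 2) → 0 H
  atom 6: O, bond orders sum to 2 (valence 2) → 0 H
  atom 7: C, bond orders sum to 1 (valence 4) → 3 H
  atom 8: aromatic n, 2 neighbours → 0 H
  atom 9: aromatic c, 3 neighbours → 0 H
  atom 10: C, bond orders sum to 4 (valence 4) → 0 H
  atom 11: O, bond orders sum to 2 (valence 2) → 0 H
  atom 12: N, bond orders sum to 1 (valence 3) → 2 H
  atom 13: aromatic c, 3 neighbours → 0 H
  atom 14: aromatic c, 3 neighbours → 0 H
  atom 15: Br (halogen, monovalent) → 0 H
  atom 16: C, bond orders sum to 3 (valence 4) → 1 H
  atom 17: O, bond orders sum to 2 (valence 2) → 0 H
Totals → C:10, H:9, Br:1, N:2, O:4.

C10H9BrN2O4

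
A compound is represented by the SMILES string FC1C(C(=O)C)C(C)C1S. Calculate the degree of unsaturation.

Degree of unsaturation = (number of rings) + (number of π bonds).
Ring closures in the SMILES: 1.
π bonds: 1 double bond (each 1 DoU) → 1 DoU from unsaturation.
Total DoU = 1 + 1 = 2.

2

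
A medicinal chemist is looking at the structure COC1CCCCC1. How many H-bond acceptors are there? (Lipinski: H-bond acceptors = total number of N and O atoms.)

1

N atoms: 0; O atoms: 1.
Lipinski HBA = 0 + 1 = 1.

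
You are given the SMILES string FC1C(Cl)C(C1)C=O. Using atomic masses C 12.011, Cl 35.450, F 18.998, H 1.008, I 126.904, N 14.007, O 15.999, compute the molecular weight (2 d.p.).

First, the molecular formula is C5H6ClFO (counting implicit H from valence).
  C: 5 × 12.011 = 60.055
  Cl: 1 × 35.450 = 35.450
  F: 1 × 18.998 = 18.998
  H: 6 × 1.008 = 6.048
  O: 1 × 15.999 = 15.999
Sum: 5×12.011 + 1×35.450 + 1×18.998 + 6×1.008 + 1×15.999 = 136.550 → 136.55 g/mol.

136.55 g/mol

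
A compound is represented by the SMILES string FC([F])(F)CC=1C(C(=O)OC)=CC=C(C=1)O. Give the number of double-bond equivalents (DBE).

5

Degree of unsaturation = (number of rings) + (number of π bonds).
Ring closures in the SMILES: 1.
π bonds: 4 double bonds (each 1 DoU) → 4 DoU from unsaturation.
Total DoU = 1 + 4 = 5.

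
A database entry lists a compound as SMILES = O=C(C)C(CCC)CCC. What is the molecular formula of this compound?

C9H18O

Walk through each heavy atom and fill implicit hydrogens from standard valence (C 4, N 3, O 2, S 2, halogen 1):
  atom 1: O, bond orders sum to 2 (valence 2) → 0 H
  atom 2: C, bond orders sum to 4 (valence 4) → 0 H
  atom 3: C, bond orders sum to 1 (valence 4) → 3 H
  atom 4: C, bond orders sum to 3 (valence 4) → 1 H
  atom 5: C, bond orders sum to 2 (valence 4) → 2 H
  atom 6: C, bond orders sum to 2 (valence 4) → 2 H
  atom 7: C, bond orders sum to 1 (valence 4) → 3 H
  atom 8: C, bond orders sum to 2 (valence 4) → 2 H
  atom 9: C, bond orders sum to 2 (valence 4) → 2 H
  atom 10: C, bond orders sum to 1 (valence 4) → 3 H
Totals → C:9, H:18, O:1.
In Hill order: C9H18O.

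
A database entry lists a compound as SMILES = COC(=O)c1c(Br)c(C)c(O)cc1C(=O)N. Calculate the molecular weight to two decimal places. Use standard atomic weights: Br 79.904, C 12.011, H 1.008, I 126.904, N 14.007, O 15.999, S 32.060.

288.10 g/mol

First, the molecular formula is C10H10BrNO4 (counting implicit H from valence).
  Br: 1 × 79.904 = 79.904
  C: 10 × 12.011 = 120.110
  H: 10 × 1.008 = 10.080
  N: 1 × 14.007 = 14.007
  O: 4 × 15.999 = 63.996
Sum: 1×79.904 + 10×12.011 + 10×1.008 + 1×14.007 + 4×15.999 = 288.097 → 288.10 g/mol.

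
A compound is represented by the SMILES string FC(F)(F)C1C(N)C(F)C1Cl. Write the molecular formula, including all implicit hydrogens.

Walk through each heavy atom and fill implicit hydrogens from standard valence (C 4, N 3, O 2, S 2, halogen 1):
  atom 1: F (halogen, monovalent) → 0 H
  atom 2: C, bond orders sum to 4 (valence 4) → 0 H
  atom 3: F (halogen, monovalent) → 0 H
  atom 4: F (halogen, monovalent) → 0 H
  atom 5: C, bond orders sum to 3 (valence 4) → 1 H
  atom 6: C, bond orders sum to 3 (valence 4) → 1 H
  atom 7: N, bond orders sum to 1 (valence 3) → 2 H
  atom 8: C, bond orders sum to 3 (valence 4) → 1 H
  atom 9: F (halogen, monovalent) → 0 H
  atom 10: C, bond orders sum to 3 (valence 4) → 1 H
  atom 11: Cl (halogen, monovalent) → 0 H
Totals → C:5, H:6, Cl:1, F:4, N:1.

C5H6ClF4N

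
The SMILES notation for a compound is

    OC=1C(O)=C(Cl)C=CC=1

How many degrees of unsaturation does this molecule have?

4

Degree of unsaturation = (number of rings) + (number of π bonds).
Ring closures in the SMILES: 1.
π bonds: 3 double bonds (each 1 DoU) → 3 DoU from unsaturation.
Total DoU = 1 + 3 = 4.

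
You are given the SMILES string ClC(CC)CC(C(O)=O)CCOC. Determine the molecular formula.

C9H17ClO3

Walk through each heavy atom and fill implicit hydrogens from standard valence (C 4, N 3, O 2, S 2, halogen 1):
  atom 1: Cl (halogen, monovalent) → 0 H
  atom 2: C, bond orders sum to 3 (valence 4) → 1 H
  atom 3: C, bond orders sum to 2 (valence 4) → 2 H
  atom 4: C, bond orders sum to 1 (valence 4) → 3 H
  atom 5: C, bond orders sum to 2 (valence 4) → 2 H
  atom 6: C, bond orders sum to 3 (valence 4) → 1 H
  atom 7: C, bond orders sum to 4 (valence 4) → 0 H
  atom 8: O, bond orders sum to 1 (valence 2) → 1 H
  atom 9: O, bond orders sum to 2 (valence 2) → 0 H
  atom 10: C, bond orders sum to 2 (valence 4) → 2 H
  atom 11: C, bond orders sum to 2 (valence 4) → 2 H
  atom 12: O, bond orders sum to 2 (valence 2) → 0 H
  atom 13: C, bond orders sum to 1 (valence 4) → 3 H
Totals → C:9, H:17, Cl:1, O:3.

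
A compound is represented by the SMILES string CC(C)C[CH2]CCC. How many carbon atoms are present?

Count every carbon token in the SMILES (each C, including those in ring-closure positions and inside branches).
Carbon count: 8.

8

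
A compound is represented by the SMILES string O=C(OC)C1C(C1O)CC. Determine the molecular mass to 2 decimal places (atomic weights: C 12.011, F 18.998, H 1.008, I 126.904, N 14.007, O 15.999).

144.17 g/mol

First, the molecular formula is C7H12O3 (counting implicit H from valence).
  C: 7 × 12.011 = 84.077
  H: 12 × 1.008 = 12.096
  O: 3 × 15.999 = 47.997
Sum: 7×12.011 + 12×1.008 + 3×15.999 = 144.170 → 144.17 g/mol.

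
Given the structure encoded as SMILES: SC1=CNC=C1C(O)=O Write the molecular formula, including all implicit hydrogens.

C5H5NO2S

Walk through each heavy atom and fill implicit hydrogens from standard valence (C 4, N 3, O 2, S 2, halogen 1):
  atom 1: S, bond orders sum to 1 (valence 2) → 1 H
  atom 2: C, bond orders sum to 4 (valence 4) → 0 H
  atom 3: C, bond orders sum to 3 (valence 4) → 1 H
  atom 4: N, bond orders sum to 2 (valence 3) → 1 H
  atom 5: C, bond orders sum to 3 (valence 4) → 1 H
  atom 6: C, bond orders sum to 4 (valence 4) → 0 H
  atom 7: C, bond orders sum to 4 (valence 4) → 0 H
  atom 8: O, bond orders sum to 1 (valence 2) → 1 H
  atom 9: O, bond orders sum to 2 (valence 2) → 0 H
Totals → C:5, H:5, N:1, O:2, S:1.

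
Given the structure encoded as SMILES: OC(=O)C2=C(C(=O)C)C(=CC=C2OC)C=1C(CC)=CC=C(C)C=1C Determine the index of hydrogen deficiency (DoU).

10

Molecular formula: C20H22O4.
DoU = (2C + 2 + N − H − X) / 2, where X is the halogen count and O/S are ignored.
    = (2·20 + 2 + 0 − 22 − 0) / 2 = 20 / 2 = 10.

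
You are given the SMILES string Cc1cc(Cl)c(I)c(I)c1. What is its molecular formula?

C7H5ClI2

Walk through each heavy atom and fill implicit hydrogens from standard valence (C 4, N 3, O 2, S 2, halogen 1); for lowercase aromatic atoms, an aromatic c carries 1 H when it has two neighbours and 0 H with three, and aromatic n carries 0 H:
  atom 1: C, bond orders sum to 1 (valence 4) → 3 H
  atom 2: aromatic c, 3 neighbours → 0 H
  atom 3: aromatic c, 2 neighbours → 1 H
  atom 4: aromatic c, 3 neighbours → 0 H
  atom 5: Cl (halogen, monovalent) → 0 H
  atom 6: aromatic c, 3 neighbours → 0 H
  atom 7: I (halogen, monovalent) → 0 H
  atom 8: aromatic c, 3 neighbours → 0 H
  atom 9: I (halogen, monovalent) → 0 H
  atom 10: aromatic c, 2 neighbours → 1 H
Totals → C:7, H:5, Cl:1, I:2.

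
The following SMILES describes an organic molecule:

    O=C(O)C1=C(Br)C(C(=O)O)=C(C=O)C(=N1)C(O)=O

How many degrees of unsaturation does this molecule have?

8

Molecular formula: C9H4BrNO7.
DoU = (2C + 2 + N − H − X) / 2, where X is the halogen count and O/S are ignored.
    = (2·9 + 2 + 1 − 4 − 1) / 2 = 16 / 2 = 8.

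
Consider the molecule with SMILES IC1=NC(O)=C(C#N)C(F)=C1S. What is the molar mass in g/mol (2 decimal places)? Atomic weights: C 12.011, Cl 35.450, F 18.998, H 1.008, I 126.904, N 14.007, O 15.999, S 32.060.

296.06 g/mol

First, the molecular formula is C6H2FIN2OS (counting implicit H from valence).
  C: 6 × 12.011 = 72.066
  F: 1 × 18.998 = 18.998
  H: 2 × 1.008 = 2.016
  I: 1 × 126.904 = 126.904
  N: 2 × 14.007 = 28.014
  O: 1 × 15.999 = 15.999
  S: 1 × 32.060 = 32.060
Sum: 6×12.011 + 1×18.998 + 2×1.008 + 1×126.904 + 2×14.007 + 1×15.999 + 1×32.060 = 296.057 → 296.06 g/mol.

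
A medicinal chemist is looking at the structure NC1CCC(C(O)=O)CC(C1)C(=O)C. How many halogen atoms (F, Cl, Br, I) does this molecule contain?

Scan the SMILES for the halogen motif — none present.
Groups that are present: 1 carboxylic acid, 1 ketone, 1 primary amine.

0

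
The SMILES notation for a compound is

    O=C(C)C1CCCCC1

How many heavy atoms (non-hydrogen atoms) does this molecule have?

Every atom symbol written in the SMILES (organic subset) is one heavy atom; implicit H are not written.
Heavy atoms by element → C:8, O:1.
Total: 9.

9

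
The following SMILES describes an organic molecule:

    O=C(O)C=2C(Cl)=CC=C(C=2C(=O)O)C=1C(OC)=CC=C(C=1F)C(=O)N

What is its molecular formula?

C16H11ClFNO6

Walk through each heavy atom and fill implicit hydrogens from standard valence (C 4, N 3, O 2, S 2, halogen 1):
  atom 1: O, bond orders sum to 2 (valence 2) → 0 H
  atom 2: C, bond orders sum to 4 (valence 4) → 0 H
  atom 3: O, bond orders sum to 1 (valence 2) → 1 H
  atom 4: C, bond orders sum to 4 (valence 4) → 0 H
  atom 5: C, bond orders sum to 4 (valence 4) → 0 H
  atom 6: Cl (halogen, monovalent) → 0 H
  atom 7: C, bond orders sum to 3 (valence 4) → 1 H
  atom 8: C, bond orders sum to 3 (valence 4) → 1 H
  atom 9: C, bond orders sum to 4 (valence 4) → 0 H
  atom 10: C, bond orders sum to 4 (valence 4) → 0 H
  atom 11: C, bond orders sum to 4 (valence 4) → 0 H
  atom 12: O, bond orders sum to 2 (valence 2) → 0 H
  atom 13: O, bond orders sum to 1 (valence 2) → 1 H
  atom 14: C, bond orders sum to 4 (valence 4) → 0 H
  atom 15: C, bond orders sum to 4 (valence 4) → 0 H
  atom 16: O, bond orders sum to 2 (valence 2) → 0 H
  atom 17: C, bond orders sum to 1 (valence 4) → 3 H
  atom 18: C, bond orders sum to 3 (valence 4) → 1 H
  atom 19: C, bond orders sum to 3 (valence 4) → 1 H
  atom 20: C, bond orders sum to 4 (valence 4) → 0 H
  atom 21: C, bond orders sum to 4 (valence 4) → 0 H
  atom 22: F (halogen, monovalent) → 0 H
  atom 23: C, bond orders sum to 4 (valence 4) → 0 H
  atom 24: O, bond orders sum to 2 (valence 2) → 0 H
  atom 25: N, bond orders sum to 1 (valence 3) → 2 H
Totals → C:16, H:11, Cl:1, F:1, N:1, O:6.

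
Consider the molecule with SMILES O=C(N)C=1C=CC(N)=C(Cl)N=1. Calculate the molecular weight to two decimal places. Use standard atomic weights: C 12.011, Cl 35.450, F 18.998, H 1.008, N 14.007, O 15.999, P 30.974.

171.58 g/mol

First, the molecular formula is C6H6ClN3O (counting implicit H from valence).
  C: 6 × 12.011 = 72.066
  Cl: 1 × 35.450 = 35.450
  H: 6 × 1.008 = 6.048
  N: 3 × 14.007 = 42.021
  O: 1 × 15.999 = 15.999
Sum: 6×12.011 + 1×35.450 + 6×1.008 + 3×14.007 + 1×15.999 = 171.584 → 171.58 g/mol.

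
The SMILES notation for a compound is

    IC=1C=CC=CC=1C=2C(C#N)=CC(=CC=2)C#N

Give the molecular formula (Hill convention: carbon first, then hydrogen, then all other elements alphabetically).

Walk through each heavy atom and fill implicit hydrogens from standard valence (C 4, N 3, O 2, S 2, halogen 1):
  atom 1: I (halogen, monovalent) → 0 H
  atom 2: C, bond orders sum to 4 (valence 4) → 0 H
  atom 3: C, bond orders sum to 3 (valence 4) → 1 H
  atom 4: C, bond orders sum to 3 (valence 4) → 1 H
  atom 5: C, bond orders sum to 3 (valence 4) → 1 H
  atom 6: C, bond orders sum to 3 (valence 4) → 1 H
  atom 7: C, bond orders sum to 4 (valence 4) → 0 H
  atom 8: C, bond orders sum to 4 (valence 4) → 0 H
  atom 9: C, bond orders sum to 4 (valence 4) → 0 H
  atom 10: C, bond orders sum to 4 (valence 4) → 0 H
  atom 11: N, bond orders sum to 3 (valence 3) → 0 H
  atom 12: C, bond orders sum to 3 (valence 4) → 1 H
  atom 13: C, bond orders sum to 4 (valence 4) → 0 H
  atom 14: C, bond orders sum to 3 (valence 4) → 1 H
  atom 15: C, bond orders sum to 3 (valence 4) → 1 H
  atom 16: C, bond orders sum to 4 (valence 4) → 0 H
  atom 17: N, bond orders sum to 3 (valence 3) → 0 H
Totals → C:14, H:7, I:1, N:2.
In Hill order: C14H7IN2.

C14H7IN2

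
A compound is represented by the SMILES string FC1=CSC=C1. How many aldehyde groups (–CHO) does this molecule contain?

0

Scan the SMILES for the aldehyde motif — none present.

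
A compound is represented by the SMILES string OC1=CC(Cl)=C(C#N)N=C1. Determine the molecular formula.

C6H3ClN2O

Walk through each heavy atom and fill implicit hydrogens from standard valence (C 4, N 3, O 2, S 2, halogen 1):
  atom 1: O, bond orders sum to 1 (valence 2) → 1 H
  atom 2: C, bond orders sum to 4 (valence 4) → 0 H
  atom 3: C, bond orders sum to 3 (valence 4) → 1 H
  atom 4: C, bond orders sum to 4 (valence 4) → 0 H
  atom 5: Cl (halogen, monovalent) → 0 H
  atom 6: C, bond orders sum to 4 (valence 4) → 0 H
  atom 7: C, bond orders sum to 4 (valence 4) → 0 H
  atom 8: N, bond orders sum to 3 (valence 3) → 0 H
  atom 9: N, bond orders sum to 3 (valence 3) → 0 H
  atom 10: C, bond orders sum to 3 (valence 4) → 1 H
Totals → C:6, H:3, Cl:1, N:2, O:1.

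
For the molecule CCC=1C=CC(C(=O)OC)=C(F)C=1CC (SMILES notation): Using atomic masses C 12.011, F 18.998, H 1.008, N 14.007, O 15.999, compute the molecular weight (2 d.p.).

First, the molecular formula is C12H15FO2 (counting implicit H from valence).
  C: 12 × 12.011 = 144.132
  F: 1 × 18.998 = 18.998
  H: 15 × 1.008 = 15.120
  O: 2 × 15.999 = 31.998
Sum: 12×12.011 + 1×18.998 + 15×1.008 + 2×15.999 = 210.248 → 210.25 g/mol.

210.25 g/mol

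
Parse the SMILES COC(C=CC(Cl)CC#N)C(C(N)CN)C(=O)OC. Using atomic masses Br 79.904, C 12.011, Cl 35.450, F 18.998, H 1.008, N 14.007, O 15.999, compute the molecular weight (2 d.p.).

289.76 g/mol

First, the molecular formula is C12H20ClN3O3 (counting implicit H from valence).
  C: 12 × 12.011 = 144.132
  Cl: 1 × 35.450 = 35.450
  H: 20 × 1.008 = 20.160
  N: 3 × 14.007 = 42.021
  O: 3 × 15.999 = 47.997
Sum: 12×12.011 + 1×35.450 + 20×1.008 + 3×14.007 + 3×15.999 = 289.760 → 289.76 g/mol.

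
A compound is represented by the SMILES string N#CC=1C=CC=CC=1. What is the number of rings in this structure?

1

In SMILES, each pair of matching ring-closure digits denotes one ring-closing bond; the number of such bonds equals the number of independent rings.
Ring-closure bonds here: 1.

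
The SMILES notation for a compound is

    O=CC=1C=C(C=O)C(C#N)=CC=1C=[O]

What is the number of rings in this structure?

1

In SMILES, each pair of matching ring-closure digits denotes one ring-closing bond; the number of such bonds equals the number of independent rings.
Ring-closure bonds here: 1.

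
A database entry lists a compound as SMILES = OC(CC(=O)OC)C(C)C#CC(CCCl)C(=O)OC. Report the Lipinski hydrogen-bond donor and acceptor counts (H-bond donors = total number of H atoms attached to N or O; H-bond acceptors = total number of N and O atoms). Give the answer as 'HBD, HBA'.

Donors: find every N or O and count the H atoms it carries.
  atom 1 (O): bond orders sum to 1 → 1 H
  atom 5 (O): bond orders sum to 2 → 0 H
  atom 6 (O): bond orders sum to 2 → 0 H
  atom 17 (O): bond orders sum to 2 → 0 H
  atom 18 (O): bond orders sum to 2 → 0 H
Lipinski HBD = 1.
Acceptors: N atoms = 0, O atoms = 5 → HBA = 5.

1, 5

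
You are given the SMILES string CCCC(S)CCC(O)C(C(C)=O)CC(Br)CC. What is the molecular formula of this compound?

Walk through each heavy atom and fill implicit hydrogens from standard valence (C 4, N 3, O 2, S 2, halogen 1):
  atom 1: C, bond orders sum to 1 (valence 4) → 3 H
  atom 2: C, bond orders sum to 2 (valence 4) → 2 H
  atom 3: C, bond orders sum to 2 (valence 4) → 2 H
  atom 4: C, bond orders sum to 3 (valence 4) → 1 H
  atom 5: S, bond orders sum to 1 (valence 2) → 1 H
  atom 6: C, bond orders sum to 2 (valence 4) → 2 H
  atom 7: C, bond orders sum to 2 (valence 4) → 2 H
  atom 8: C, bond orders sum to 3 (valence 4) → 1 H
  atom 9: O, bond orders sum to 1 (valence 2) → 1 H
  atom 10: C, bond orders sum to 3 (valence 4) → 1 H
  atom 11: C, bond orders sum to 4 (valence 4) → 0 H
  atom 12: C, bond orders sum to 1 (valence 4) → 3 H
  atom 13: O, bond orders sum to 2 (valence 2) → 0 H
  atom 14: C, bond orders sum to 2 (valence 4) → 2 H
  atom 15: C, bond orders sum to 3 (valence 4) → 1 H
  atom 16: Br (halogen, monovalent) → 0 H
  atom 17: C, bond orders sum to 2 (valence 4) → 2 H
  atom 18: C, bond orders sum to 1 (valence 4) → 3 H
Totals → C:14, H:27, Br:1, O:2, S:1.

C14H27BrO2S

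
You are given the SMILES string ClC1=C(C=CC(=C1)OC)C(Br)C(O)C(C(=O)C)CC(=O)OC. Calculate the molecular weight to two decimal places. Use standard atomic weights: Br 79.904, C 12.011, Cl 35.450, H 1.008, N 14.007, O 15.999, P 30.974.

393.66 g/mol

First, the molecular formula is C15H18BrClO5 (counting implicit H from valence).
  Br: 1 × 79.904 = 79.904
  C: 15 × 12.011 = 180.165
  Cl: 1 × 35.450 = 35.450
  H: 18 × 1.008 = 18.144
  O: 5 × 15.999 = 79.995
Sum: 1×79.904 + 15×12.011 + 1×35.450 + 18×1.008 + 5×15.999 = 393.658 → 393.66 g/mol.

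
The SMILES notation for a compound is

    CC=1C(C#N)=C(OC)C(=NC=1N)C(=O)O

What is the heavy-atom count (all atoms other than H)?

15

Every atom symbol written in the SMILES (organic subset) is one heavy atom; implicit H are not written.
Heavy atoms by element → C:9, N:3, O:3.
Total: 15.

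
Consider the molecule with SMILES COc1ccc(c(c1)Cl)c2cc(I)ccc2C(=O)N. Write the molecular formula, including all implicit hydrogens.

C14H11ClINO2

Walk through each heavy atom and fill implicit hydrogens from standard valence (C 4, N 3, O 2, S 2, halogen 1); for lowercase aromatic atoms, an aromatic c carries 1 H when it has two neighbours and 0 H with three, and aromatic n carries 0 H:
  atom 1: C, bond orders sum to 1 (valence 4) → 3 H
  atom 2: O, bond orders sum to 2 (valence 2) → 0 H
  atom 3: aromatic c, 3 neighbours → 0 H
  atom 4: aromatic c, 2 neighbours → 1 H
  atom 5: aromatic c, 2 neighbours → 1 H
  atom 6: aromatic c, 3 neighbours → 0 H
  atom 7: aromatic c, 3 neighbours → 0 H
  atom 8: aromatic c, 2 neighbours → 1 H
  atom 9: Cl (halogen, monovalent) → 0 H
  atom 10: aromatic c, 3 neighbours → 0 H
  atom 11: aromatic c, 2 neighbours → 1 H
  atom 12: aromatic c, 3 neighbours → 0 H
  atom 13: I (halogen, monovalent) → 0 H
  atom 14: aromatic c, 2 neighbours → 1 H
  atom 15: aromatic c, 2 neighbours → 1 H
  atom 16: aromatic c, 3 neighbours → 0 H
  atom 17: C, bond orders sum to 4 (valence 4) → 0 H
  atom 18: O, bond orders sum to 2 (valence 2) → 0 H
  atom 19: N, bond orders sum to 1 (valence 3) → 2 H
Totals → C:14, H:11, Cl:1, I:1, N:1, O:2.
In Hill order: C14H11ClINO2.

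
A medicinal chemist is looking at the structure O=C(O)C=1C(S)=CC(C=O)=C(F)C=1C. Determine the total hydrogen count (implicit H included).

Walk through each heavy atom and fill implicit hydrogens from standard valence (C 4, N 3, O 2, S 2, halogen 1):
  atom 1: O, bond orders sum to 2 (valence 2) → 0 H
  atom 2: C, bond orders sum to 4 (valence 4) → 0 H
  atom 3: O, bond orders sum to 1 (valence 2) → 1 H
  atom 4: C, bond orders sum to 4 (valence 4) → 0 H
  atom 5: C, bond orders sum to 4 (valence 4) → 0 H
  atom 6: S, bond orders sum to 1 (valence 2) → 1 H
  atom 7: C, bond orders sum to 3 (valence 4) → 1 H
  atom 8: C, bond orders sum to 4 (valence 4) → 0 H
  atom 9: C, bond orders sum to 3 (valence 4) → 1 H
  atom 10: O, bond orders sum to 2 (valence 2) → 0 H
  atom 11: C, bond orders sum to 4 (valence 4) → 0 H
  atom 12: F (halogen, monovalent) → 0 H
  atom 13: C, bond orders sum to 4 (valence 4) → 0 H
  atom 14: C, bond orders sum to 1 (valence 4) → 3 H
Total hydrogens: 7.

7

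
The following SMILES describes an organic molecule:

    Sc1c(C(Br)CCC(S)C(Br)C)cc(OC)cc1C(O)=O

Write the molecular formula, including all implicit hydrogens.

Walk through each heavy atom and fill implicit hydrogens from standard valence (C 4, N 3, O 2, S 2, halogen 1); for lowercase aromatic atoms, an aromatic c carries 1 H when it has two neighbours and 0 H with three, and aromatic n carries 0 H:
  atom 1: S, bond orders sum to 1 (valence 2) → 1 H
  atom 2: aromatic c, 3 neighbours → 0 H
  atom 3: aromatic c, 3 neighbours → 0 H
  atom 4: C, bond orders sum to 3 (valence 4) → 1 H
  atom 5: Br (halogen, monovalent) → 0 H
  atom 6: C, bond orders sum to 2 (valence 4) → 2 H
  atom 7: C, bond orders sum to 2 (valence 4) → 2 H
  atom 8: C, bond orders sum to 3 (valence 4) → 1 H
  atom 9: S, bond orders sum to 1 (valence 2) → 1 H
  atom 10: C, bond orders sum to 3 (valence 4) → 1 H
  atom 11: Br (halogen, monovalent) → 0 H
  atom 12: C, bond orders sum to 1 (valence 4) → 3 H
  atom 13: aromatic c, 2 neighbours → 1 H
  atom 14: aromatic c, 3 neighbours → 0 H
  atom 15: O, bond orders sum to 2 (valence 2) → 0 H
  atom 16: C, bond orders sum to 1 (valence 4) → 3 H
  atom 17: aromatic c, 2 neighbours → 1 H
  atom 18: aromatic c, 3 neighbours → 0 H
  atom 19: C, bond orders sum to 4 (valence 4) → 0 H
  atom 20: O, bond orders sum to 1 (valence 2) → 1 H
  atom 21: O, bond orders sum to 2 (valence 2) → 0 H
Totals → C:14, H:18, Br:2, O:3, S:2.
In Hill order: C14H18Br2O3S2.

C14H18Br2O3S2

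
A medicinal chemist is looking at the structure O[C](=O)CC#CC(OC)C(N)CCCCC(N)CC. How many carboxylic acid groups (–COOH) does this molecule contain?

1

The carboxylic acid motif appears at heavy-atom position 2 in the SMILES.
Other groups present: 1 alkyne, 1 ether, 2 primary amine.
Carboxylic acid count: 1.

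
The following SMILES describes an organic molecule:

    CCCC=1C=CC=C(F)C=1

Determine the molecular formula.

C9H11F

Walk through each heavy atom and fill implicit hydrogens from standard valence (C 4, N 3, O 2, S 2, halogen 1):
  atom 1: C, bond orders sum to 1 (valence 4) → 3 H
  atom 2: C, bond orders sum to 2 (valence 4) → 2 H
  atom 3: C, bond orders sum to 2 (valence 4) → 2 H
  atom 4: C, bond orders sum to 4 (valence 4) → 0 H
  atom 5: C, bond orders sum to 3 (valence 4) → 1 H
  atom 6: C, bond orders sum to 3 (valence 4) → 1 H
  atom 7: C, bond orders sum to 3 (valence 4) → 1 H
  atom 8: C, bond orders sum to 4 (valence 4) → 0 H
  atom 9: F (halogen, monovalent) → 0 H
  atom 10: C, bond orders sum to 3 (valence 4) → 1 H
Totals → C:9, H:11, F:1.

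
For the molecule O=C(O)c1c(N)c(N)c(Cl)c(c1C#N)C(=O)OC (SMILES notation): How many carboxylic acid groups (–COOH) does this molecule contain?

1

The carboxylic acid motif appears at heavy-atom position 2 in the SMILES.
Other groups present: 1 ester, 1 nitrile, 2 primary amine.
Carboxylic acid count: 1.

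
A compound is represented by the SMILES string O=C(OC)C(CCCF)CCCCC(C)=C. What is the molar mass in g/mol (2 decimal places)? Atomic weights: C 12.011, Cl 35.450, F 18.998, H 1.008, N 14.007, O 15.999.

230.32 g/mol

First, the molecular formula is C13H23FO2 (counting implicit H from valence).
  C: 13 × 12.011 = 156.143
  F: 1 × 18.998 = 18.998
  H: 23 × 1.008 = 23.184
  O: 2 × 15.999 = 31.998
Sum: 13×12.011 + 1×18.998 + 23×1.008 + 2×15.999 = 230.323 → 230.32 g/mol.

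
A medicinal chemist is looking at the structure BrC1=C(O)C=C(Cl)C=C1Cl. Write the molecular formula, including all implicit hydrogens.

C6H3BrCl2O

Walk through each heavy atom and fill implicit hydrogens from standard valence (C 4, N 3, O 2, S 2, halogen 1):
  atom 1: Br (halogen, monovalent) → 0 H
  atom 2: C, bond orders sum to 4 (valence 4) → 0 H
  atom 3: C, bond orders sum to 4 (valence 4) → 0 H
  atom 4: O, bond orders sum to 1 (valence 2) → 1 H
  atom 5: C, bond orders sum to 3 (valence 4) → 1 H
  atom 6: C, bond orders sum to 4 (valence 4) → 0 H
  atom 7: Cl (halogen, monovalent) → 0 H
  atom 8: C, bond orders sum to 3 (valence 4) → 1 H
  atom 9: C, bond orders sum to 4 (valence 4) → 0 H
  atom 10: Cl (halogen, monovalent) → 0 H
Totals → C:6, H:3, Br:1, Cl:2, O:1.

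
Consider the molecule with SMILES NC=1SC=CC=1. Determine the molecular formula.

C4H5NS

Walk through each heavy atom and fill implicit hydrogens from standard valence (C 4, N 3, O 2, S 2, halogen 1):
  atom 1: N, bond orders sum to 1 (valence 3) → 2 H
  atom 2: C, bond orders sum to 4 (valence 4) → 0 H
  atom 3: S, bond orders sum to 2 (valence 2) → 0 H
  atom 4: C, bond orders sum to 3 (valence 4) → 1 H
  atom 5: C, bond orders sum to 3 (valence 4) → 1 H
  atom 6: C, bond orders sum to 3 (valence 4) → 1 H
Totals → C:4, H:5, N:1, S:1.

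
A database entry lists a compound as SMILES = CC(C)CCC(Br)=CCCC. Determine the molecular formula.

Walk through each heavy atom and fill implicit hydrogens from standard valence (C 4, N 3, O 2, S 2, halogen 1):
  atom 1: C, bond orders sum to 1 (valence 4) → 3 H
  atom 2: C, bond orders sum to 3 (valence 4) → 1 H
  atom 3: C, bond orders sum to 1 (valence 4) → 3 H
  atom 4: C, bond orders sum to 2 (valence 4) → 2 H
  atom 5: C, bond orders sum to 2 (valence 4) → 2 H
  atom 6: C, bond orders sum to 4 (valence 4) → 0 H
  atom 7: Br (halogen, monovalent) → 0 H
  atom 8: C, bond orders sum to 3 (valence 4) → 1 H
  atom 9: C, bond orders sum to 2 (valence 4) → 2 H
  atom 10: C, bond orders sum to 2 (valence 4) → 2 H
  atom 11: C, bond orders sum to 1 (valence 4) → 3 H
Totals → C:10, H:19, Br:1.
In Hill order: C10H19Br.

C10H19Br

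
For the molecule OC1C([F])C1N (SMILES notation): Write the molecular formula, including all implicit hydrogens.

Walk through each heavy atom and fill implicit hydrogens from standard valence (C 4, N 3, O 2, S 2, halogen 1):
  atom 1: O, bond orders sum to 1 (valence 2) → 1 H
  atom 2: C, bond orders sum to 3 (valence 4) → 1 H
  atom 3: C, bond orders sum to 3 (valence 4) → 1 H
  atom 4: F with explicit H count 0
  atom 5: C, bond orders sum to 3 (valence 4) → 1 H
  atom 6: N, bond orders sum to 1 (valence 3) → 2 H
Totals → C:3, H:6, F:1, N:1, O:1.

C3H6FNO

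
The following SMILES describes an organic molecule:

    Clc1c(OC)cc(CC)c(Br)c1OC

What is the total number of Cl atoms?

Scan the SMILES for Cl atoms (remember two-letter symbols like Cl and Br are single atoms).
Chlorine count: 1.

1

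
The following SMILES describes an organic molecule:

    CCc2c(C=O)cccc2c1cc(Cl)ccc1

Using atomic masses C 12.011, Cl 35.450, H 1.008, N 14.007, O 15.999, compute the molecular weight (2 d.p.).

244.72 g/mol

First, the molecular formula is C15H13ClO (counting implicit H from valence).
  C: 15 × 12.011 = 180.165
  Cl: 1 × 35.450 = 35.450
  H: 13 × 1.008 = 13.104
  O: 1 × 15.999 = 15.999
Sum: 15×12.011 + 1×35.450 + 13×1.008 + 1×15.999 = 244.718 → 244.72 g/mol.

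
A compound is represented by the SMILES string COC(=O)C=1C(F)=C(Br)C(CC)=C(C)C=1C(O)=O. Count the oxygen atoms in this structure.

4

Scan the SMILES for O atoms (remember two-letter symbols like Cl and Br are single atoms).
Oxygen count: 4.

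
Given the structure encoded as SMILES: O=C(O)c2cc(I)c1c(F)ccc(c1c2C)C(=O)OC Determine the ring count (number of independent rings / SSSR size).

2

In SMILES, each pair of matching ring-closure digits denotes one ring-closing bond; the number of such bonds equals the number of independent rings.
Ring-closure bonds here: 2.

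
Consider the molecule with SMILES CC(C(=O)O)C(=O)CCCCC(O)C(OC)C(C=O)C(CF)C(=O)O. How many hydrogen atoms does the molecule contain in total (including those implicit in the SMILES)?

25

Walk through each heavy atom and fill implicit hydrogens from standard valence (C 4, N 3, O 2, S 2, halogen 1):
  atom 1: C, bond orders sum to 1 (valence 4) → 3 H
  atom 2: C, bond orders sum to 3 (valence 4) → 1 H
  atom 3: C, bond orders sum to 4 (valence 4) → 0 H
  atom 4: O, bond orders sum to 2 (valence 2) → 0 H
  atom 5: O, bond orders sum to 1 (valence 2) → 1 H
  atom 6: C, bond orders sum to 4 (valence 4) → 0 H
  atom 7: O, bond orders sum to 2 (valence 2) → 0 H
  atom 8: C, bond orders sum to 2 (valence 4) → 2 H
  atom 9: C, bond orders sum to 2 (valence 4) → 2 H
  atom 10: C, bond orders sum to 2 (valence 4) → 2 H
  atom 11: C, bond orders sum to 2 (valence 4) → 2 H
  atom 12: C, bond orders sum to 3 (valence 4) → 1 H
  atom 13: O, bond orders sum to 1 (valence 2) → 1 H
  atom 14: C, bond orders sum to 3 (valence 4) → 1 H
  atom 15: O, bond orders sum to 2 (valence 2) → 0 H
  atom 16: C, bond orders sum to 1 (valence 4) → 3 H
  atom 17: C, bond orders sum to 3 (valence 4) → 1 H
  atom 18: C, bond orders sum to 3 (valence 4) → 1 H
  atom 19: O, bond orders sum to 2 (valence 2) → 0 H
  atom 20: C, bond orders sum to 3 (valence 4) → 1 H
  atom 21: C, bond orders sum to 2 (valence 4) → 2 H
  atom 22: F (halogen, monovalent) → 0 H
  atom 23: C, bond orders sum to 4 (valence 4) → 0 H
  atom 24: O, bond orders sum to 2 (valence 2) → 0 H
  atom 25: O, bond orders sum to 1 (valence 2) → 1 H
Total hydrogens: 25.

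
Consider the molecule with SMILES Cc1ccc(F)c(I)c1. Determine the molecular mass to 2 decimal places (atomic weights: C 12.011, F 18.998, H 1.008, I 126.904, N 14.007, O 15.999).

First, the molecular formula is C7H6FI (counting implicit H from valence).
  C: 7 × 12.011 = 84.077
  F: 1 × 18.998 = 18.998
  H: 6 × 1.008 = 6.048
  I: 1 × 126.904 = 126.904
Sum: 7×12.011 + 1×18.998 + 6×1.008 + 1×126.904 = 236.027 → 236.03 g/mol.

236.03 g/mol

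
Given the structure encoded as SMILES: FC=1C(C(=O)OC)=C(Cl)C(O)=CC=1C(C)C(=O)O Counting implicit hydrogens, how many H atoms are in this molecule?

Walk through each heavy atom and fill implicit hydrogens from standard valence (C 4, N 3, O 2, S 2, halogen 1):
  atom 1: F (halogen, monovalent) → 0 H
  atom 2: C, bond orders sum to 4 (valence 4) → 0 H
  atom 3: C, bond orders sum to 4 (valence 4) → 0 H
  atom 4: C, bond orders sum to 4 (valence 4) → 0 H
  atom 5: O, bond orders sum to 2 (valence 2) → 0 H
  atom 6: O, bond orders sum to 2 (valence 2) → 0 H
  atom 7: C, bond orders sum to 1 (valence 4) → 3 H
  atom 8: C, bond orders sum to 4 (valence 4) → 0 H
  atom 9: Cl (halogen, monovalent) → 0 H
  atom 10: C, bond orders sum to 4 (valence 4) → 0 H
  atom 11: O, bond orders sum to 1 (valence 2) → 1 H
  atom 12: C, bond orders sum to 3 (valence 4) → 1 H
  atom 13: C, bond orders sum to 4 (valence 4) → 0 H
  atom 14: C, bond orders sum to 3 (valence 4) → 1 H
  atom 15: C, bond orders sum to 1 (valence 4) → 3 H
  atom 16: C, bond orders sum to 4 (valence 4) → 0 H
  atom 17: O, bond orders sum to 2 (valence 2) → 0 H
  atom 18: O, bond orders sum to 1 (valence 2) → 1 H
Total hydrogens: 10.

10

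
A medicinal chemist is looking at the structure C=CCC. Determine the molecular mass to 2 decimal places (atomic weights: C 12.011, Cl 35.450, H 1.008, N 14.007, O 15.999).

56.11 g/mol

First, the molecular formula is C4H8 (counting implicit H from valence).
  C: 4 × 12.011 = 48.044
  H: 8 × 1.008 = 8.064
Sum: 4×12.011 + 8×1.008 = 56.108 → 56.11 g/mol.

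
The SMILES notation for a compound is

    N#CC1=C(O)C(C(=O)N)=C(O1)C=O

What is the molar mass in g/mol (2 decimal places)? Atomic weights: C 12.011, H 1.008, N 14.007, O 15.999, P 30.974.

First, the molecular formula is C7H4N2O4 (counting implicit H from valence).
  C: 7 × 12.011 = 84.077
  H: 4 × 1.008 = 4.032
  N: 2 × 14.007 = 28.014
  O: 4 × 15.999 = 63.996
Sum: 7×12.011 + 4×1.008 + 2×14.007 + 4×15.999 = 180.119 → 180.12 g/mol.

180.12 g/mol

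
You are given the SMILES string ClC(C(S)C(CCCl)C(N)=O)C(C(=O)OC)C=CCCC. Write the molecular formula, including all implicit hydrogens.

C14H23Cl2NO3S

Walk through each heavy atom and fill implicit hydrogens from standard valence (C 4, N 3, O 2, S 2, halogen 1):
  atom 1: Cl (halogen, monovalent) → 0 H
  atom 2: C, bond orders sum to 3 (valence 4) → 1 H
  atom 3: C, bond orders sum to 3 (valence 4) → 1 H
  atom 4: S, bond orders sum to 1 (valence 2) → 1 H
  atom 5: C, bond orders sum to 3 (valence 4) → 1 H
  atom 6: C, bond orders sum to 2 (valence 4) → 2 H
  atom 7: C, bond orders sum to 2 (valence 4) → 2 H
  atom 8: Cl (halogen, monovalent) → 0 H
  atom 9: C, bond orders sum to 4 (valence 4) → 0 H
  atom 10: N, bond orders sum to 1 (valence 3) → 2 H
  atom 11: O, bond orders sum to 2 (valence 2) → 0 H
  atom 12: C, bond orders sum to 3 (valence 4) → 1 H
  atom 13: C, bond orders sum to 4 (valence 4) → 0 H
  atom 14: O, bond orders sum to 2 (valence 2) → 0 H
  atom 15: O, bond orders sum to 2 (valence 2) → 0 H
  atom 16: C, bond orders sum to 1 (valence 4) → 3 H
  atom 17: C, bond orders sum to 3 (valence 4) → 1 H
  atom 18: C, bond orders sum to 3 (valence 4) → 1 H
  atom 19: C, bond orders sum to 2 (valence 4) → 2 H
  atom 20: C, bond orders sum to 2 (valence 4) → 2 H
  atom 21: C, bond orders sum to 1 (valence 4) → 3 H
Totals → C:14, H:23, Cl:2, N:1, O:3, S:1.
In Hill order: C14H23Cl2NO3S.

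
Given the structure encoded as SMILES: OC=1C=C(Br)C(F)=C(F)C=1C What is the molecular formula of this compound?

C7H5BrF2O

Walk through each heavy atom and fill implicit hydrogens from standard valence (C 4, N 3, O 2, S 2, halogen 1):
  atom 1: O, bond orders sum to 1 (valence 2) → 1 H
  atom 2: C, bond orders sum to 4 (valence 4) → 0 H
  atom 3: C, bond orders sum to 3 (valence 4) → 1 H
  atom 4: C, bond orders sum to 4 (valence 4) → 0 H
  atom 5: Br (halogen, monovalent) → 0 H
  atom 6: C, bond orders sum to 4 (valence 4) → 0 H
  atom 7: F (halogen, monovalent) → 0 H
  atom 8: C, bond orders sum to 4 (valence 4) → 0 H
  atom 9: F (halogen, monovalent) → 0 H
  atom 10: C, bond orders sum to 4 (valence 4) → 0 H
  atom 11: C, bond orders sum to 1 (valence 4) → 3 H
Totals → C:7, H:5, Br:1, F:2, O:1.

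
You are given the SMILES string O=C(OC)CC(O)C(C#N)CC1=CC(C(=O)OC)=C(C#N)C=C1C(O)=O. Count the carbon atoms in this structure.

17

Count every carbon token in the SMILES (each C, including those in ring-closure positions and inside branches).
Carbon count: 17.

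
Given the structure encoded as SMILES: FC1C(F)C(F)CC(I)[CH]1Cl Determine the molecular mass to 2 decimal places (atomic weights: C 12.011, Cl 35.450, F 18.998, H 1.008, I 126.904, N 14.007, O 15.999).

298.47 g/mol

First, the molecular formula is C6H7ClF3I (counting implicit H from valence).
  C: 6 × 12.011 = 72.066
  Cl: 1 × 35.450 = 35.450
  F: 3 × 18.998 = 56.994
  H: 7 × 1.008 = 7.056
  I: 1 × 126.904 = 126.904
Sum: 6×12.011 + 1×35.450 + 3×18.998 + 7×1.008 + 1×126.904 = 298.470 → 298.47 g/mol.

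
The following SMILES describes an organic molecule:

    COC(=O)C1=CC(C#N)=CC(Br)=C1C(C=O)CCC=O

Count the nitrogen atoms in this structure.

Scan the SMILES for N atoms (remember two-letter symbols like Cl and Br are single atoms).
Nitrogen count: 1.

1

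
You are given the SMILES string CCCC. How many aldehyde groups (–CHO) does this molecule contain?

Scan the SMILES for the aldehyde motif — none present.

0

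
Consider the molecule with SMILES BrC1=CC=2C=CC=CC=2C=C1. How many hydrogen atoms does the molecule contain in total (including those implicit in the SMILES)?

7

Walk through each heavy atom and fill implicit hydrogens from standard valence (C 4, N 3, O 2, S 2, halogen 1):
  atom 1: Br (halogen, monovalent) → 0 H
  atom 2: C, bond orders sum to 4 (valence 4) → 0 H
  atom 3: C, bond orders sum to 3 (valence 4) → 1 H
  atom 4: C, bond orders sum to 4 (valence 4) → 0 H
  atom 5: C, bond orders sum to 3 (valence 4) → 1 H
  atom 6: C, bond orders sum to 3 (valence 4) → 1 H
  atom 7: C, bond orders sum to 3 (valence 4) → 1 H
  atom 8: C, bond orders sum to 3 (valence 4) → 1 H
  atom 9: C, bond orders sum to 4 (valence 4) → 0 H
  atom 10: C, bond orders sum to 3 (valence 4) → 1 H
  atom 11: C, bond orders sum to 3 (valence 4) → 1 H
Total hydrogens: 7.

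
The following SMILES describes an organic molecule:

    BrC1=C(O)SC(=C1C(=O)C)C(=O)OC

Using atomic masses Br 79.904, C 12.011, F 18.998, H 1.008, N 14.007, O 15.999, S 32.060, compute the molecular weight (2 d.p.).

First, the molecular formula is C8H7BrO4S (counting implicit H from valence).
  Br: 1 × 79.904 = 79.904
  C: 8 × 12.011 = 96.088
  H: 7 × 1.008 = 7.056
  O: 4 × 15.999 = 63.996
  S: 1 × 32.060 = 32.060
Sum: 1×79.904 + 8×12.011 + 7×1.008 + 4×15.999 + 1×32.060 = 279.104 → 279.10 g/mol.

279.10 g/mol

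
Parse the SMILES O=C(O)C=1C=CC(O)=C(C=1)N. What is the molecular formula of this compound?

C7H7NO3

Walk through each heavy atom and fill implicit hydrogens from standard valence (C 4, N 3, O 2, S 2, halogen 1):
  atom 1: O, bond orders sum to 2 (valence 2) → 0 H
  atom 2: C, bond orders sum to 4 (valence 4) → 0 H
  atom 3: O, bond orders sum to 1 (valence 2) → 1 H
  atom 4: C, bond orders sum to 4 (valence 4) → 0 H
  atom 5: C, bond orders sum to 3 (valence 4) → 1 H
  atom 6: C, bond orders sum to 3 (valence 4) → 1 H
  atom 7: C, bond orders sum to 4 (valence 4) → 0 H
  atom 8: O, bond orders sum to 1 (valence 2) → 1 H
  atom 9: C, bond orders sum to 4 (valence 4) → 0 H
  atom 10: C, bond orders sum to 3 (valence 4) → 1 H
  atom 11: N, bond orders sum to 1 (valence 3) → 2 H
Totals → C:7, H:7, N:1, O:3.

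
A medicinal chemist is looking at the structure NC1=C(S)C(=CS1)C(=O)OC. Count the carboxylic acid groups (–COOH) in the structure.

0

Scan the SMILES for the carboxylic acid motif — none present.
Groups that are present: 1 ester, 1 primary amine, 1 thiol.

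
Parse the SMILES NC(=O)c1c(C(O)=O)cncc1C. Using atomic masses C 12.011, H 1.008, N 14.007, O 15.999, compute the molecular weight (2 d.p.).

First, the molecular formula is C8H8N2O3 (counting implicit H from valence).
  C: 8 × 12.011 = 96.088
  H: 8 × 1.008 = 8.064
  N: 2 × 14.007 = 28.014
  O: 3 × 15.999 = 47.997
Sum: 8×12.011 + 8×1.008 + 2×14.007 + 3×15.999 = 180.163 → 180.16 g/mol.

180.16 g/mol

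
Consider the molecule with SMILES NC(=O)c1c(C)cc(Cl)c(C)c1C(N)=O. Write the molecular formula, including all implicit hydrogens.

Walk through each heavy atom and fill implicit hydrogens from standard valence (C 4, N 3, O 2, S 2, halogen 1); for lowercase aromatic atoms, an aromatic c carries 1 H when it has two neighbours and 0 H with three, and aromatic n carries 0 H:
  atom 1: N, bond orders sum to 1 (valence 3) → 2 H
  atom 2: C, bond orders sum to 4 (valence 4) → 0 H
  atom 3: O, bond orders sum to 2 (valence 2) → 0 H
  atom 4: aromatic c, 3 neighbours → 0 H
  atom 5: aromatic c, 3 neighbours → 0 H
  atom 6: C, bond orders sum to 1 (valence 4) → 3 H
  atom 7: aromatic c, 2 neighbours → 1 H
  atom 8: aromatic c, 3 neighbours → 0 H
  atom 9: Cl (halogen, monovalent) → 0 H
  atom 10: aromatic c, 3 neighbours → 0 H
  atom 11: C, bond orders sum to 1 (valence 4) → 3 H
  atom 12: aromatic c, 3 neighbours → 0 H
  atom 13: C, bond orders sum to 4 (valence 4) → 0 H
  atom 14: N, bond orders sum to 1 (valence 3) → 2 H
  atom 15: O, bond orders sum to 2 (valence 2) → 0 H
Totals → C:10, H:11, Cl:1, N:2, O:2.

C10H11ClN2O2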